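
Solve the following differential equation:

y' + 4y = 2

Using integrating factor method:

General solution: y = 1/2 + Ce^(-4x)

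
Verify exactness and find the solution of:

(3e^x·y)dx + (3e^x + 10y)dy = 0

Verify exactness: ∂M/∂y = ∂N/∂x ✓
Find F(x,y) such that ∂F/∂x = M, ∂F/∂y = N
Solution: 3e^x·y + 5y² = C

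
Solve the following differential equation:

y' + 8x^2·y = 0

Using integrating factor method:

General solution: y = Ce^(-8x^3/3)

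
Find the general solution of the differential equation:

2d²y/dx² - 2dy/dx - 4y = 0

Characteristic equation: 2r² - 2r - 4 = 0
Divide by 2: r² - r - 2 = 0
Roots: r = 2, -1 (distinct real)
General solution: y = C₁e^(2x) + C₂e^(-x)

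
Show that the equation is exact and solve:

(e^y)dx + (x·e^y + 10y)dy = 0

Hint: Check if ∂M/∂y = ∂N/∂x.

Verify exactness: ∂M/∂y = ∂N/∂x ✓
Find F(x,y) such that ∂F/∂x = M, ∂F/∂y = N
Solution: x·e^y + 5y² = C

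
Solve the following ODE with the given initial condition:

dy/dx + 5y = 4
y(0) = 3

General solution: y = 4/5 + Ce^(-5x)
Applying y(0) = 3: C = 3 - 4/5 = 11/5
Particular solution: y = 4/5 + (11/5)e^(-5x)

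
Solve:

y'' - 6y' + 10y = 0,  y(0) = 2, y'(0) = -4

General solution: y = e^(3x)(C₁cos(x) + C₂sin(x))
Complex roots r = 3 ± i
Applying ICs: C₁ = 2, C₂ = -10
Particular solution: y = e^(3x)(2cos(x) - 10sin(x))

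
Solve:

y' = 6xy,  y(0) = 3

General solution: y = Ce^(3x²)
Applying IC y(0) = 3:
Particular solution: y = 3e^(3x²)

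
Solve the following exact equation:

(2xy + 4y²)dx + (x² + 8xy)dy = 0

Verify exactness: ∂M/∂y = ∂N/∂x ✓
Find F(x,y) such that ∂F/∂x = M, ∂F/∂y = N
Solution: x²y + 4xy² = C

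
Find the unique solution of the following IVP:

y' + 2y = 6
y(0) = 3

General solution: y = 3 + Ce^(-2x)
Applying y(0) = 3: C = 3 - 3 = 0
Particular solution: y = 3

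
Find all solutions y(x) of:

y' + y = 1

Using integrating factor method:

General solution: y = 1 + Ce^(-x)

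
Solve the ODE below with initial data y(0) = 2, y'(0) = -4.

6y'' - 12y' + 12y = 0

General solution: y = e^x(C₁cos(x) + C₂sin(x))
Complex roots r = 1 ± i
Applying ICs: C₁ = 2, C₂ = -6
Particular solution: y = e^x(2cos(x) - 6sin(x))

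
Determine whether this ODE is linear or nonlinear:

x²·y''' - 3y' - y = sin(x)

Linear (y and its derivatives appear to the first power only, no products of y terms)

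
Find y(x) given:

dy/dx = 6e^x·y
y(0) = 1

General solution: y = Ce^(6e^x)
Applying IC y(0) = 1:
Particular solution: y = e^(6(e^x - 1))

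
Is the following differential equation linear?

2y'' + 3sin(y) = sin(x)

No. Nonlinear (sin(y) is nonlinear in y)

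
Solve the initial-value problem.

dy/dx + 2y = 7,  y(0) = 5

General solution: y = 7/2 + Ce^(-2x)
Applying y(0) = 5: C = 5 - 7/2 = 3/2
Particular solution: y = 7/2 + (3/2)e^(-2x)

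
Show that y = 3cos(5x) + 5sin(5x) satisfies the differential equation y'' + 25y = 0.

Verification:
y'' = -75cos(5x) - 125sin(5x)
y'' + 25y = 0 ✓

Yes, it is a solution.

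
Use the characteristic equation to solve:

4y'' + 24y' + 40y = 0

Characteristic equation: 4r² + 24r + 40 = 0
Divide by 4: r² + 6r + 10 = 0
Roots: r = -3 ± i (complex conjugates)
General solution: y = e^(-3x)(C₁cos(x) + C₂sin(x))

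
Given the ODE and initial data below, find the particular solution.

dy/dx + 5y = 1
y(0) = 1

General solution: y = 1/5 + Ce^(-5x)
Applying y(0) = 1: C = 1 - 1/5 = 4/5
Particular solution: y = 1/5 + (4/5)e^(-5x)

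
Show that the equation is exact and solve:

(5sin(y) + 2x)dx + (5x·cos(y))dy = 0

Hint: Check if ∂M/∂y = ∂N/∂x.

Verify exactness: ∂M/∂y = ∂N/∂x ✓
Find F(x,y) such that ∂F/∂x = M, ∂F/∂y = N
Solution: 5x·sin(y) + x² = C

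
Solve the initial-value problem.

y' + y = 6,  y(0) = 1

General solution: y = 6 + Ce^(-x)
Applying y(0) = 1: C = 1 - 6 = -5
Particular solution: y = 6 - 5e^(-x)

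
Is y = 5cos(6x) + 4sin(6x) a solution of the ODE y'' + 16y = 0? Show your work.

Verification:
y'' = -180cos(6x) - 144sin(6x)
y'' + 16y ≠ 0 (frequency mismatch: got 36 instead of 16)

No, it is not a solution.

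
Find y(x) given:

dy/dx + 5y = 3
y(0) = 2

General solution: y = 3/5 + Ce^(-5x)
Applying y(0) = 2: C = 2 - 3/5 = 7/5
Particular solution: y = 3/5 + (7/5)e^(-5x)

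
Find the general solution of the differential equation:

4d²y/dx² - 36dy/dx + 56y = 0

Characteristic equation: 4r² - 36r + 56 = 0
Divide by 4: r² - 9r + 14 = 0
Roots: r = 7, 2 (distinct real)
General solution: y = C₁e^(7x) + C₂e^(2x)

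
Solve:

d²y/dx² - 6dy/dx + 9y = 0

Characteristic equation: r² - 6r + 9 = 0
Factored: (r - 3)² = 0
Repeated root: r = 3
General solution: y = (C₁ + C₂x)e^(3x)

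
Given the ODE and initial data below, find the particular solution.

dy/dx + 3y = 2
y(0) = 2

General solution: y = 2/3 + Ce^(-3x)
Applying y(0) = 2: C = 2 - 2/3 = 4/3
Particular solution: y = 2/3 + (4/3)e^(-3x)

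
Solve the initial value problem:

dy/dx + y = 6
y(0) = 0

General solution: y = 6 + Ce^(-x)
Applying y(0) = 0: C = 0 - 6 = -6
Particular solution: y = 6 - 6e^(-x)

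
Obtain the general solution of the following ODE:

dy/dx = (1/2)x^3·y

Separating variables and integrating:
ln|y| = x^4/8 + C

General solution: y = Ce^(x^4/8)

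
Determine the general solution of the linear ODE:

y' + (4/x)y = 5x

Using integrating factor method:

General solution: y = (5/6)x^2 + Cx^(-4)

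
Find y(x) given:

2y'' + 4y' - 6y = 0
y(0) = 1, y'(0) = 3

General solution: y = C₁e^x + C₂e^(-3x)
Applying ICs: C₁ = 3/2, C₂ = -1/2
Particular solution: y = (3/2)e^x - (1/2)e^(-3x)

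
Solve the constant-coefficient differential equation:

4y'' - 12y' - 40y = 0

Characteristic equation: 4r² - 12r - 40 = 0
Divide by 4: r² - 3r - 10 = 0
Roots: r = 5, -2 (distinct real)
General solution: y = C₁e^(5x) + C₂e^(-2x)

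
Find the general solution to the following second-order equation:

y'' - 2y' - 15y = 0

Characteristic equation: r² - 2r - 15 = 0
Roots: r = 5, -3 (distinct real)
General solution: y = C₁e^(5x) + C₂e^(-3x)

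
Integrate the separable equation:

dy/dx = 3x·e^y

Separating variables and integrating:
-e^(-y) = 3x²/2 + C

General solution: y = -ln(C - 3x²/2)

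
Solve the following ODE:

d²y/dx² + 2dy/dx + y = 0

Characteristic equation: r² + 2r + 1 = 0
Factored: (r + 1)² = 0
Repeated root: r = -1
General solution: y = (C₁ + C₂x)e^(-x)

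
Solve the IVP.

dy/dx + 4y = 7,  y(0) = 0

General solution: y = 7/4 + Ce^(-4x)
Applying y(0) = 0: C = 0 - 7/4 = -7/4
Particular solution: y = 7/4 - (7/4)e^(-4x)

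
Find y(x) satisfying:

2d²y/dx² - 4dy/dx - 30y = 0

Characteristic equation: 2r² - 4r - 30 = 0
Divide by 2: r² - 2r - 15 = 0
Roots: r = 5, -3 (distinct real)
General solution: y = C₁e^(5x) + C₂e^(-3x)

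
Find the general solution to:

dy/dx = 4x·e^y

Separating variables and integrating:
-e^(-y) = 2x² + C

General solution: y = -ln(C - 2x²)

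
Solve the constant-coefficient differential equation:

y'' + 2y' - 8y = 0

Characteristic equation: r² + 2r - 8 = 0
Roots: r = 2, -4 (distinct real)
General solution: y = C₁e^(2x) + C₂e^(-4x)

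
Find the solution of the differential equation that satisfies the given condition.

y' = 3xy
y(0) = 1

General solution: y = Ce^(3x²/2)
Applying IC y(0) = 1:
Particular solution: y = e^(3x²/2)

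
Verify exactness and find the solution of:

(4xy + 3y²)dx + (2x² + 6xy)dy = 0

Verify exactness: ∂M/∂y = ∂N/∂x ✓
Find F(x,y) such that ∂F/∂x = M, ∂F/∂y = N
Solution: 2x²y + 3xy² = C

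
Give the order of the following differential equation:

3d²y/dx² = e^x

The order is 2 (highest derivative is of order 2).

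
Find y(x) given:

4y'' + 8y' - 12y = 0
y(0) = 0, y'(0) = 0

General solution: y = C₁e^x + C₂e^(-3x)
Applying ICs: C₁ = 0, C₂ = 0
Particular solution: y = 0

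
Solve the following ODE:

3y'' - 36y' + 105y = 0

Characteristic equation: 3r² - 36r + 105 = 0
Divide by 3: r² - 12r + 35 = 0
Roots: r = 7, 5 (distinct real)
General solution: y = C₁e^(7x) + C₂e^(5x)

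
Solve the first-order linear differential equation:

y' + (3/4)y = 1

Using integrating factor method:

General solution: y = 4/3 + Ce^(-3x/4)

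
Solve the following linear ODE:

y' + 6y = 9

Using integrating factor method:

General solution: y = 3/2 + Ce^(-6x)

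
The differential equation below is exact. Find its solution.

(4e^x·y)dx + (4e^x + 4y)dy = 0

Verify exactness: ∂M/∂y = ∂N/∂x ✓
Find F(x,y) such that ∂F/∂x = M, ∂F/∂y = N
Solution: 4e^x·y + 2y² = C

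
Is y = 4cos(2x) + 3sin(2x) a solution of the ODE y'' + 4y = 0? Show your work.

Verification:
y'' = -16cos(2x) - 12sin(2x)
y'' + 4y = 0 ✓

Yes, it is a solution.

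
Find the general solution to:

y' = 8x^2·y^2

Separating variables and integrating:
-1/y = 8x^3/3 + C

General solution: y^-1 = (-8/3)x^3 + C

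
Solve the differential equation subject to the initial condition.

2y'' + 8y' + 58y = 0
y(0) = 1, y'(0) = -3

General solution: y = e^(-2x)(C₁cos(5x) + C₂sin(5x))
Complex roots r = -2 ± 5i
Applying ICs: C₁ = 1, C₂ = -1/5
Particular solution: y = e^(-2x)(cos(5x) - (1/5)sin(5x))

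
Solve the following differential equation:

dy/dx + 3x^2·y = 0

Using integrating factor method:

General solution: y = Ce^(-x^3)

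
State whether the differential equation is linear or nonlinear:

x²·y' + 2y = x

Linear (y and its derivatives appear to the first power only, no products of y terms)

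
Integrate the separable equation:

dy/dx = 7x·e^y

Separating variables and integrating:
-e^(-y) = 7x²/2 + C

General solution: y = -ln(C - 7x²/2)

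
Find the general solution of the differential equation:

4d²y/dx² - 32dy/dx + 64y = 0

Characteristic equation: 4r² - 32r + 64 = 0
Divide by 4: r² - 8r + 16 = 0
Factored: (r - 4)² = 0
Repeated root: r = 4
General solution: y = (C₁ + C₂x)e^(4x)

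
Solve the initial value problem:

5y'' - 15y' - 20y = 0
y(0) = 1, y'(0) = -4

General solution: y = C₁e^(4x) + C₂e^(-x)
Applying ICs: C₁ = -3/5, C₂ = 8/5
Particular solution: y = -(3/5)e^(4x) + (8/5)e^(-x)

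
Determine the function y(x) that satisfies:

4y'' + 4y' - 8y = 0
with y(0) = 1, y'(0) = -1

General solution: y = C₁e^x + C₂e^(-2x)
Applying ICs: C₁ = 1/3, C₂ = 2/3
Particular solution: y = (1/3)e^x + (2/3)e^(-2x)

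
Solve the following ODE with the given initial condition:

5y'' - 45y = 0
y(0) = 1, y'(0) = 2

General solution: y = C₁e^(3x) + C₂e^(-3x)
Applying ICs: C₁ = 5/6, C₂ = 1/6
Particular solution: y = (5/6)e^(3x) + (1/6)e^(-3x)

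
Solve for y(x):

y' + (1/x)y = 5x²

Using integrating factor method:

General solution: y = (5/4)x^3 + C/x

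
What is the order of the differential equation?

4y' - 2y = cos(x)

The order is 1 (highest derivative is of order 1).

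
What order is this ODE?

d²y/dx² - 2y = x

The order is 2 (highest derivative is of order 2).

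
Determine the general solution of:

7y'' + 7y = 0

Characteristic equation: 7r² + 7 = 0
Divide by 7: r² + 1 = 0
Roots: r = ±i (complex conjugates)
General solution: y = C₁cos(x) + C₂sin(x)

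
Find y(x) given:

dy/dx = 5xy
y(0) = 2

General solution: y = Ce^(5x²/2)
Applying IC y(0) = 2:
Particular solution: y = 2e^(5x²/2)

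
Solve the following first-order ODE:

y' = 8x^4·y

Separating variables and integrating:
ln|y| = 8x^5/5 + C

General solution: y = Ce^(8x^5/5)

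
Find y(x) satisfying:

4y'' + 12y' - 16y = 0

Characteristic equation: 4r² + 12r - 16 = 0
Divide by 4: r² + 3r - 4 = 0
Roots: r = 1, -4 (distinct real)
General solution: y = C₁e^x + C₂e^(-4x)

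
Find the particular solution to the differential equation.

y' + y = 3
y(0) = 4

General solution: y = 3 + Ce^(-x)
Applying y(0) = 4: C = 4 - 3 = 1
Particular solution: y = 3 + e^(-x)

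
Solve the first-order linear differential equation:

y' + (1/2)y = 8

Using integrating factor method:

General solution: y = 16 + Ce^(-x/2)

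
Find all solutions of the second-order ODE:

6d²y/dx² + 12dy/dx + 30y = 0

Characteristic equation: 6r² + 12r + 30 = 0
Divide by 6: r² + 2r + 5 = 0
Roots: r = -1 ± 2i (complex conjugates)
General solution: y = e^(-x)(C₁cos(2x) + C₂sin(2x))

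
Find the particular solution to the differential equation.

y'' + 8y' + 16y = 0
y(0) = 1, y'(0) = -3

General solution: y = (C₁ + C₂x)e^(-4x)
Repeated root r = -4
Applying ICs: C₁ = 1, C₂ = 1
Particular solution: y = (1 + x)e^(-4x)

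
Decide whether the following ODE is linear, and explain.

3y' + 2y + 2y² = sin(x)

Nonlinear (y² term)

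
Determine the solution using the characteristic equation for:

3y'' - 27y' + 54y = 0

Characteristic equation: 3r² - 27r + 54 = 0
Divide by 3: r² - 9r + 18 = 0
Roots: r = 3, 6 (distinct real)
General solution: y = C₁e^(3x) + C₂e^(6x)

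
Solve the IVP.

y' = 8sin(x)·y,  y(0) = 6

General solution: y = Ce^(-8cos(x))
Applying IC y(0) = 6:
Particular solution: y = 6e^(8(1-cos(x)))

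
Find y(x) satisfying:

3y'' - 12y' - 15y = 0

Characteristic equation: 3r² - 12r - 15 = 0
Divide by 3: r² - 4r - 5 = 0
Roots: r = 5, -1 (distinct real)
General solution: y = C₁e^(5x) + C₂e^(-x)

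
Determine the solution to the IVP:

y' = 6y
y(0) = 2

General solution: y = Ce^(6x)
Applying IC y(0) = 2:
Particular solution: y = 2e^(6x)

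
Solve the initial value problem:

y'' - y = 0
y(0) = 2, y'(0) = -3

General solution: y = C₁e^x + C₂e^(-x)
Applying ICs: C₁ = -1/2, C₂ = 5/2
Particular solution: y = -(1/2)e^x + (5/2)e^(-x)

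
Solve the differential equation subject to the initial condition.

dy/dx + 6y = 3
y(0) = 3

General solution: y = 1/2 + Ce^(-6x)
Applying y(0) = 3: C = 3 - 1/2 = 5/2
Particular solution: y = 1/2 + (5/2)e^(-6x)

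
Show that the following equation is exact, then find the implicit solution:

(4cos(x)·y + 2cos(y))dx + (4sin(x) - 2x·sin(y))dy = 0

Verify exactness: ∂M/∂y = ∂N/∂x ✓
Find F(x,y) such that ∂F/∂x = M, ∂F/∂y = N
Solution: 4sin(x)·y + 2x·cos(y) = C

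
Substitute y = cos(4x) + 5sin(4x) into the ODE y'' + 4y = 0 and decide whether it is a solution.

Verification:
y'' = -16cos(4x) - 80sin(4x)
y'' + 4y ≠ 0 (frequency mismatch: got 16 instead of 4)

No, it is not a solution.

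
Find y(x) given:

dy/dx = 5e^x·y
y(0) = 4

General solution: y = Ce^(5e^x)
Applying IC y(0) = 4:
Particular solution: y = 4e^(5(e^x - 1))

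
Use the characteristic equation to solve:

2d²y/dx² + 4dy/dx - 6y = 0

Characteristic equation: 2r² + 4r - 6 = 0
Divide by 2: r² + 2r - 3 = 0
Roots: r = 1, -3 (distinct real)
General solution: y = C₁e^x + C₂e^(-3x)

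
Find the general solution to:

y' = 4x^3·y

Separating variables and integrating:
ln|y| = x^4 + C

General solution: y = Ce^(x^4)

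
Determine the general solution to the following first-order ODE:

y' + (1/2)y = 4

Using integrating factor method:

General solution: y = 8 + Ce^(-x/2)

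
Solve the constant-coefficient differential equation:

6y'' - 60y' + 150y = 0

Characteristic equation: 6r² - 60r + 150 = 0
Divide by 6: r² - 10r + 25 = 0
Factored: (r - 5)² = 0
Repeated root: r = 5
General solution: y = (C₁ + C₂x)e^(5x)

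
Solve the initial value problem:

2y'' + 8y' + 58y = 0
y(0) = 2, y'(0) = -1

General solution: y = e^(-2x)(C₁cos(5x) + C₂sin(5x))
Complex roots r = -2 ± 5i
Applying ICs: C₁ = 2, C₂ = 3/5
Particular solution: y = e^(-2x)(2cos(5x) + (3/5)sin(5x))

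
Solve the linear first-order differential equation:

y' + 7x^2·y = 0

Using integrating factor method:

General solution: y = Ce^(-7x^3/3)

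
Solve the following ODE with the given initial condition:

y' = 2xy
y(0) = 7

General solution: y = Ce^(x²)
Applying IC y(0) = 7:
Particular solution: y = 7e^(x²)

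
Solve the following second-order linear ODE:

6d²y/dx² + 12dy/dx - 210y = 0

Characteristic equation: 6r² + 12r - 210 = 0
Divide by 6: r² + 2r - 35 = 0
Roots: r = 5, -7 (distinct real)
General solution: y = C₁e^(5x) + C₂e^(-7x)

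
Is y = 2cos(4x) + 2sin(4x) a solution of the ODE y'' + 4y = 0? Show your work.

Verification:
y'' = -32cos(4x) - 32sin(4x)
y'' + 4y ≠ 0 (frequency mismatch: got 16 instead of 4)

No, it is not a solution.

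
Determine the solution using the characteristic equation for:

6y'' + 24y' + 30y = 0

Characteristic equation: 6r² + 24r + 30 = 0
Divide by 6: r² + 4r + 5 = 0
Roots: r = -2 ± i (complex conjugates)
General solution: y = e^(-2x)(C₁cos(x) + C₂sin(x))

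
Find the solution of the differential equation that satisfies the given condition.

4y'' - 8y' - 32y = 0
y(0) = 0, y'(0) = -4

General solution: y = C₁e^(4x) + C₂e^(-2x)
Applying ICs: C₁ = -2/3, C₂ = 2/3
Particular solution: y = -(2/3)e^(4x) + (2/3)e^(-2x)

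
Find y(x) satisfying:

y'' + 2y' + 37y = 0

Characteristic equation: r² + 2r + 37 = 0
Roots: r = -1 ± 6i (complex conjugates)
General solution: y = e^(-x)(C₁cos(6x) + C₂sin(6x))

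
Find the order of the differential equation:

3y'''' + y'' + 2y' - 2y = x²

The order is 4 (highest derivative is of order 4).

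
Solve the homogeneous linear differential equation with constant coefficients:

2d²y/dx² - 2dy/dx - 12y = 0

Characteristic equation: 2r² - 2r - 12 = 0
Divide by 2: r² - r - 6 = 0
Roots: r = 3, -2 (distinct real)
General solution: y = C₁e^(3x) + C₂e^(-2x)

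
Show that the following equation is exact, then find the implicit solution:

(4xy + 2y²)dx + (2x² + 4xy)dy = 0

Verify exactness: ∂M/∂y = ∂N/∂x ✓
Find F(x,y) such that ∂F/∂x = M, ∂F/∂y = N
Solution: 2x²y + 2xy² = C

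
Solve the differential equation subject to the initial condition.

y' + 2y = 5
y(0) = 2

General solution: y = 5/2 + Ce^(-2x)
Applying y(0) = 2: C = 2 - 5/2 = -1/2
Particular solution: y = 5/2 - (1/2)e^(-2x)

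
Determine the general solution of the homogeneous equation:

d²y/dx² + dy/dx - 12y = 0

Characteristic equation: r² + r - 12 = 0
Roots: r = 3, -4 (distinct real)
General solution: y = C₁e^(3x) + C₂e^(-4x)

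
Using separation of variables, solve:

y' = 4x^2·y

Separating variables and integrating:
ln|y| = 4x^3/3 + C

General solution: y = Ce^(4x^3/3)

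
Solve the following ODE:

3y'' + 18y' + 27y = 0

Characteristic equation: 3r² + 18r + 27 = 0
Divide by 3: r² + 6r + 9 = 0
Factored: (r + 3)² = 0
Repeated root: r = -3
General solution: y = (C₁ + C₂x)e^(-3x)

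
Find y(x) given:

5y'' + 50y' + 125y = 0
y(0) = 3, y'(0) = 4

General solution: y = (C₁ + C₂x)e^(-5x)
Repeated root r = -5
Applying ICs: C₁ = 3, C₂ = 19
Particular solution: y = (3 + 19x)e^(-5x)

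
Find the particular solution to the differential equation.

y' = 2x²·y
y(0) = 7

General solution: y = Ce^(2x³/3)
Applying IC y(0) = 7:
Particular solution: y = 7e^(2x³/3)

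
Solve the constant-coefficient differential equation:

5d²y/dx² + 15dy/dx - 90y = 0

Characteristic equation: 5r² + 15r - 90 = 0
Divide by 5: r² + 3r - 18 = 0
Roots: r = 3, -6 (distinct real)
General solution: y = C₁e^(3x) + C₂e^(-6x)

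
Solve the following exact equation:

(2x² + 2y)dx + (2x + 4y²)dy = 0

Verify exactness: ∂M/∂y = ∂N/∂x ✓
Find F(x,y) such that ∂F/∂x = M, ∂F/∂y = N
Solution: 2x³/3 + 2xy + 4y³/3 = C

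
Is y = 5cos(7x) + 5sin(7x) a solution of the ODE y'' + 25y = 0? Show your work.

Verification:
y'' = -245cos(7x) - 245sin(7x)
y'' + 25y ≠ 0 (frequency mismatch: got 49 instead of 25)

No, it is not a solution.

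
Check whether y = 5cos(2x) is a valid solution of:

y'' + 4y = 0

Verification:
y'' = -20cos(2x)
y'' + 4y = 0 ✓

Yes, it is a solution.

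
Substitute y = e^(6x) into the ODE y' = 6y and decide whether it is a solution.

Verification:
y = e^(6x)
y' = 6e^(6x)
6y = 6e^(6x)
y' = 6y ✓

Yes, it is a solution.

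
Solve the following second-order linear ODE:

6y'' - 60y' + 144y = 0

Characteristic equation: 6r² - 60r + 144 = 0
Divide by 6: r² - 10r + 24 = 0
Roots: r = 6, 4 (distinct real)
General solution: y = C₁e^(6x) + C₂e^(4x)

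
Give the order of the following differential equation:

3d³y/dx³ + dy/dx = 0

The order is 3 (highest derivative is of order 3).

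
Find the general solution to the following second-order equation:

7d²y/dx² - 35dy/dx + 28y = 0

Characteristic equation: 7r² - 35r + 28 = 0
Divide by 7: r² - 5r + 4 = 0
Roots: r = 4, 1 (distinct real)
General solution: y = C₁e^(4x) + C₂e^x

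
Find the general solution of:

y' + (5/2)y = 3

Using integrating factor method:

General solution: y = 6/5 + Ce^(-5x/2)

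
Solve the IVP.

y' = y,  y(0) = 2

General solution: y = Ce^x
Applying IC y(0) = 2:
Particular solution: y = 2e^x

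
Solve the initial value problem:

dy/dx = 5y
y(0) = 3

General solution: y = Ce^(5x)
Applying IC y(0) = 3:
Particular solution: y = 3e^(5x)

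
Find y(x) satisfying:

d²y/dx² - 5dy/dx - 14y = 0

Characteristic equation: r² - 5r - 14 = 0
Roots: r = 7, -2 (distinct real)
General solution: y = C₁e^(7x) + C₂e^(-2x)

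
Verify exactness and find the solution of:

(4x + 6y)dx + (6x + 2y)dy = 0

Verify exactness: ∂M/∂y = ∂N/∂x ✓
Find F(x,y) such that ∂F/∂x = M, ∂F/∂y = N
Solution: 2x² + 6xy + y² = C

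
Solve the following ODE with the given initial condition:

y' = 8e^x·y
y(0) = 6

General solution: y = Ce^(8e^x)
Applying IC y(0) = 6:
Particular solution: y = 6e^(8(e^x - 1))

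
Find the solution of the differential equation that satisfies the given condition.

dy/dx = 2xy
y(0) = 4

General solution: y = Ce^(x²)
Applying IC y(0) = 4:
Particular solution: y = 4e^(x²)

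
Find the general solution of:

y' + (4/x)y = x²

Using integrating factor method:

General solution: y = (1/7)x^3 + Cx^(-4)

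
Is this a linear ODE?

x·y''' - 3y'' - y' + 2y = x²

Yes. Linear (y and its derivatives appear to the first power only, no products of y terms)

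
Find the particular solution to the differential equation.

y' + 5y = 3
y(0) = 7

General solution: y = 3/5 + Ce^(-5x)
Applying y(0) = 7: C = 7 - 3/5 = 32/5
Particular solution: y = 3/5 + (32/5)e^(-5x)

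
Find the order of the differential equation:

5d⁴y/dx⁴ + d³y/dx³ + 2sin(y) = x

The order is 4 (highest derivative is of order 4).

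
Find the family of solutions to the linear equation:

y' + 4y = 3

Using integrating factor method:

General solution: y = 3/4 + Ce^(-4x)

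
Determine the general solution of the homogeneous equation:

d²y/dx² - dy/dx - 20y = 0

Characteristic equation: r² - r - 20 = 0
Roots: r = 5, -4 (distinct real)
General solution: y = C₁e^(5x) + C₂e^(-4x)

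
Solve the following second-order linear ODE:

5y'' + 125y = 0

Characteristic equation: 5r² + 125 = 0
Divide by 5: r² + 25 = 0
Roots: r = ±5i (complex conjugates)
General solution: y = C₁cos(5x) + C₂sin(5x)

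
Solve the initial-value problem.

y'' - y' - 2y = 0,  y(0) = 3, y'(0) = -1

General solution: y = C₁e^(2x) + C₂e^(-x)
Applying ICs: C₁ = 2/3, C₂ = 7/3
Particular solution: y = (2/3)e^(2x) + (7/3)e^(-x)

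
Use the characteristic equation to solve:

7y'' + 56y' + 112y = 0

Characteristic equation: 7r² + 56r + 112 = 0
Divide by 7: r² + 8r + 16 = 0
Factored: (r + 4)² = 0
Repeated root: r = -4
General solution: y = (C₁ + C₂x)e^(-4x)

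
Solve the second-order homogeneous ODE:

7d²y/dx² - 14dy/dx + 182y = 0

Characteristic equation: 7r² - 14r + 182 = 0
Divide by 7: r² - 2r + 26 = 0
Roots: r = 1 ± 5i (complex conjugates)
General solution: y = e^x(C₁cos(5x) + C₂sin(5x))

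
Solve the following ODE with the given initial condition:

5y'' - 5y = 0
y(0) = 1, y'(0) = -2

General solution: y = C₁e^x + C₂e^(-x)
Applying ICs: C₁ = -1/2, C₂ = 3/2
Particular solution: y = -(1/2)e^x + (3/2)e^(-x)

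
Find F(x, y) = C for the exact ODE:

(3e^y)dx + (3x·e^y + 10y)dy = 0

Verify exactness: ∂M/∂y = ∂N/∂x ✓
Find F(x,y) such that ∂F/∂x = M, ∂F/∂y = N
Solution: 3x·e^y + 5y² = C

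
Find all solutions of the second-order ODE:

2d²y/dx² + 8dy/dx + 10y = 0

Characteristic equation: 2r² + 8r + 10 = 0
Divide by 2: r² + 4r + 5 = 0
Roots: r = -2 ± i (complex conjugates)
General solution: y = e^(-2x)(C₁cos(x) + C₂sin(x))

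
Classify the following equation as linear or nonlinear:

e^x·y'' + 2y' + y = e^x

Linear (y and its derivatives appear to the first power only, no products of y terms)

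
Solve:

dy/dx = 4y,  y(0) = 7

General solution: y = Ce^(4x)
Applying IC y(0) = 7:
Particular solution: y = 7e^(4x)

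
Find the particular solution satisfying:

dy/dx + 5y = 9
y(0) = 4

General solution: y = 9/5 + Ce^(-5x)
Applying y(0) = 4: C = 4 - 9/5 = 11/5
Particular solution: y = 9/5 + (11/5)e^(-5x)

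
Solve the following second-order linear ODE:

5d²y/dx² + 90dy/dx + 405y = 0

Characteristic equation: 5r² + 90r + 405 = 0
Divide by 5: r² + 18r + 81 = 0
Factored: (r + 9)² = 0
Repeated root: r = -9
General solution: y = (C₁ + C₂x)e^(-9x)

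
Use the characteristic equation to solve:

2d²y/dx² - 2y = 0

Characteristic equation: 2r² - 2 = 0
Divide by 2: r² - 1 = 0
Roots: r = 1, -1 (distinct real)
General solution: y = C₁e^x + C₂e^(-x)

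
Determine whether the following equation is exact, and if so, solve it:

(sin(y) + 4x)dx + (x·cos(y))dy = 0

Verify exactness: ∂M/∂y = ∂N/∂x ✓
Find F(x,y) such that ∂F/∂x = M, ∂F/∂y = N
Solution: x·sin(y) + 2x² = C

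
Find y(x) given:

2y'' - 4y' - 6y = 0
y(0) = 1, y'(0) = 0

General solution: y = C₁e^(3x) + C₂e^(-x)
Applying ICs: C₁ = 1/4, C₂ = 3/4
Particular solution: y = (1/4)e^(3x) + (3/4)e^(-x)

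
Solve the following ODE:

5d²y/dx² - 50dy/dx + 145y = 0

Characteristic equation: 5r² - 50r + 145 = 0
Divide by 5: r² - 10r + 29 = 0
Roots: r = 5 ± 2i (complex conjugates)
General solution: y = e^(5x)(C₁cos(2x) + C₂sin(2x))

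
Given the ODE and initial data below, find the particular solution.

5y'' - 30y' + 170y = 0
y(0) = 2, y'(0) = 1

General solution: y = e^(3x)(C₁cos(5x) + C₂sin(5x))
Complex roots r = 3 ± 5i
Applying ICs: C₁ = 2, C₂ = -1
Particular solution: y = e^(3x)(2cos(5x) - sin(5x))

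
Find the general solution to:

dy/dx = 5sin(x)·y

Separating variables and integrating:
ln|y| = -5cos(x) + C

General solution: y = Ce^(-5cos(x))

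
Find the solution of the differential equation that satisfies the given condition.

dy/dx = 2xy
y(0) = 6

General solution: y = Ce^(x²)
Applying IC y(0) = 6:
Particular solution: y = 6e^(x²)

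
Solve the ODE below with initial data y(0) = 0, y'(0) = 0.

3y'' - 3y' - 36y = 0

General solution: y = C₁e^(4x) + C₂e^(-3x)
Applying ICs: C₁ = 0, C₂ = 0
Particular solution: y = 0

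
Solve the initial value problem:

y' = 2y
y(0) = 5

General solution: y = Ce^(2x)
Applying IC y(0) = 5:
Particular solution: y = 5e^(2x)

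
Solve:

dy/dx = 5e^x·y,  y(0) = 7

General solution: y = Ce^(5e^x)
Applying IC y(0) = 7:
Particular solution: y = 7e^(5(e^x - 1))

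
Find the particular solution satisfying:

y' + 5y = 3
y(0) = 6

General solution: y = 3/5 + Ce^(-5x)
Applying y(0) = 6: C = 6 - 3/5 = 27/5
Particular solution: y = 3/5 + (27/5)e^(-5x)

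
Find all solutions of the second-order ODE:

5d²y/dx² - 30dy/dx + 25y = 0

Characteristic equation: 5r² - 30r + 25 = 0
Divide by 5: r² - 6r + 5 = 0
Roots: r = 5, 1 (distinct real)
General solution: y = C₁e^(5x) + C₂e^x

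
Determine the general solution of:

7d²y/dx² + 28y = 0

Characteristic equation: 7r² + 28 = 0
Divide by 7: r² + 4 = 0
Roots: r = ±2i (complex conjugates)
General solution: y = C₁cos(2x) + C₂sin(2x)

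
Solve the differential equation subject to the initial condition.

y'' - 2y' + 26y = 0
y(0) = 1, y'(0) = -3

General solution: y = e^x(C₁cos(5x) + C₂sin(5x))
Complex roots r = 1 ± 5i
Applying ICs: C₁ = 1, C₂ = -4/5
Particular solution: y = e^x(cos(5x) - (4/5)sin(5x))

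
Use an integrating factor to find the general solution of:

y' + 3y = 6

Using integrating factor method:

General solution: y = 2 + Ce^(-3x)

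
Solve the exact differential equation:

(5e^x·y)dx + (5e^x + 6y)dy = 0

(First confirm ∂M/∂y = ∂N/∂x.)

Verify exactness: ∂M/∂y = ∂N/∂x ✓
Find F(x,y) such that ∂F/∂x = M, ∂F/∂y = N
Solution: 5e^x·y + 3y² = C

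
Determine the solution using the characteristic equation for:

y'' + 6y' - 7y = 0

Characteristic equation: r² + 6r - 7 = 0
Roots: r = 1, -7 (distinct real)
General solution: y = C₁e^x + C₂e^(-7x)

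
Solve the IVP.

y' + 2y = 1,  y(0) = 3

General solution: y = 1/2 + Ce^(-2x)
Applying y(0) = 3: C = 3 - 1/2 = 5/2
Particular solution: y = 1/2 + (5/2)e^(-2x)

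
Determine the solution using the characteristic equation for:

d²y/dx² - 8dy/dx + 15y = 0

Characteristic equation: r² - 8r + 15 = 0
Roots: r = 5, 3 (distinct real)
General solution: y = C₁e^(5x) + C₂e^(3x)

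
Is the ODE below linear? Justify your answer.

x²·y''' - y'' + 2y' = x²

Yes. Linear (y and its derivatives appear to the first power only, no products of y terms)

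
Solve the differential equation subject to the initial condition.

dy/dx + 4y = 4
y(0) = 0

General solution: y = 1 + Ce^(-4x)
Applying y(0) = 0: C = 0 - 1 = -1
Particular solution: y = 1 - e^(-4x)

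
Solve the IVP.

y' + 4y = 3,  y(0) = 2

General solution: y = 3/4 + Ce^(-4x)
Applying y(0) = 2: C = 2 - 3/4 = 5/4
Particular solution: y = 3/4 + (5/4)e^(-4x)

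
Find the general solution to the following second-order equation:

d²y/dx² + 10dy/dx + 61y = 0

Characteristic equation: r² + 10r + 61 = 0
Roots: r = -5 ± 6i (complex conjugates)
General solution: y = e^(-5x)(C₁cos(6x) + C₂sin(6x))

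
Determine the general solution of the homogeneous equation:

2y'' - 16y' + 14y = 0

Characteristic equation: 2r² - 16r + 14 = 0
Divide by 2: r² - 8r + 7 = 0
Roots: r = 7, 1 (distinct real)
General solution: y = C₁e^(7x) + C₂e^x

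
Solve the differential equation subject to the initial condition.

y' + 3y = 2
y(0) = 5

General solution: y = 2/3 + Ce^(-3x)
Applying y(0) = 5: C = 5 - 2/3 = 13/3
Particular solution: y = 2/3 + (13/3)e^(-3x)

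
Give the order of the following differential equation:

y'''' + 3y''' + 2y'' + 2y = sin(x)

The order is 4 (highest derivative is of order 4).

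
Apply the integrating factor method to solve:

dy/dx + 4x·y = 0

Using integrating factor method:

General solution: y = Ce^(-2x^2)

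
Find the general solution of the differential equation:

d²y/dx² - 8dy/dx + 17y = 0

Characteristic equation: r² - 8r + 17 = 0
Roots: r = 4 ± i (complex conjugates)
General solution: y = e^(4x)(C₁cos(x) + C₂sin(x))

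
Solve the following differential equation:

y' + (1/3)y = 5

Using integrating factor method:

General solution: y = 15 + Ce^(-x/3)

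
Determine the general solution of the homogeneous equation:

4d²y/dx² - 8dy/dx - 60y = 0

Characteristic equation: 4r² - 8r - 60 = 0
Divide by 4: r² - 2r - 15 = 0
Roots: r = 5, -3 (distinct real)
General solution: y = C₁e^(5x) + C₂e^(-3x)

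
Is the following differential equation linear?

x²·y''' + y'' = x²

Yes. Linear (y and its derivatives appear to the first power only, no products of y terms)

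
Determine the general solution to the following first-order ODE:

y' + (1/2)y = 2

Using integrating factor method:

General solution: y = 4 + Ce^(-x/2)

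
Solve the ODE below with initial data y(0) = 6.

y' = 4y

General solution: y = Ce^(4x)
Applying IC y(0) = 6:
Particular solution: y = 6e^(4x)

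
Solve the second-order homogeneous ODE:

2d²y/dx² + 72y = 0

Characteristic equation: 2r² + 72 = 0
Divide by 2: r² + 36 = 0
Roots: r = ±6i (complex conjugates)
General solution: y = C₁cos(6x) + C₂sin(6x)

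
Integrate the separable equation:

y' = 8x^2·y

Separating variables and integrating:
ln|y| = 8x^3/3 + C

General solution: y = Ce^(8x^3/3)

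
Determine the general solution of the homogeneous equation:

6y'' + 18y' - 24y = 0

Characteristic equation: 6r² + 18r - 24 = 0
Divide by 6: r² + 3r - 4 = 0
Roots: r = 1, -4 (distinct real)
General solution: y = C₁e^x + C₂e^(-4x)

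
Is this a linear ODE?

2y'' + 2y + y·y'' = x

No. Nonlinear (y·y'' term)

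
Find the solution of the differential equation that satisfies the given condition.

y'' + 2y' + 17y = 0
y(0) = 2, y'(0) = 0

General solution: y = e^(-x)(C₁cos(4x) + C₂sin(4x))
Complex roots r = -1 ± 4i
Applying ICs: C₁ = 2, C₂ = 1/2
Particular solution: y = e^(-x)(2cos(4x) + (1/2)sin(4x))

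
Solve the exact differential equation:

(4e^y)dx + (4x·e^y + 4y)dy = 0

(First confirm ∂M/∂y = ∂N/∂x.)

Verify exactness: ∂M/∂y = ∂N/∂x ✓
Find F(x,y) such that ∂F/∂x = M, ∂F/∂y = N
Solution: 4x·e^y + 2y² = C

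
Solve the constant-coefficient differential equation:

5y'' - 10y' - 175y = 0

Characteristic equation: 5r² - 10r - 175 = 0
Divide by 5: r² - 2r - 35 = 0
Roots: r = 7, -5 (distinct real)
General solution: y = C₁e^(7x) + C₂e^(-5x)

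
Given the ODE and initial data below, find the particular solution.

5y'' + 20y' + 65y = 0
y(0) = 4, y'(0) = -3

General solution: y = e^(-2x)(C₁cos(3x) + C₂sin(3x))
Complex roots r = -2 ± 3i
Applying ICs: C₁ = 4, C₂ = 5/3
Particular solution: y = e^(-2x)(4cos(3x) + (5/3)sin(3x))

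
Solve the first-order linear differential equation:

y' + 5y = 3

Using integrating factor method:

General solution: y = 3/5 + Ce^(-5x)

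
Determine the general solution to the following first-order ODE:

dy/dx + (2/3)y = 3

Using integrating factor method:

General solution: y = 9/2 + Ce^(-2x/3)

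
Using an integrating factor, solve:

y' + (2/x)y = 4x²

Using integrating factor method:

General solution: y = (4/5)x^3 + Cx^(-2)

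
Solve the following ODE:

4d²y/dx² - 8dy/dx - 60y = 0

Characteristic equation: 4r² - 8r - 60 = 0
Divide by 4: r² - 2r - 15 = 0
Roots: r = 5, -3 (distinct real)
General solution: y = C₁e^(5x) + C₂e^(-3x)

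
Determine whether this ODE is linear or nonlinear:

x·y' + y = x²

Linear (y and its derivatives appear to the first power only, no products of y terms)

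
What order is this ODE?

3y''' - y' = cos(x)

The order is 3 (highest derivative is of order 3).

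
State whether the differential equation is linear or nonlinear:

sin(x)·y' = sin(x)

Linear (y and its derivatives appear to the first power only, no products of y terms)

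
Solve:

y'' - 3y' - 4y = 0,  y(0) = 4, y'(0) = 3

General solution: y = C₁e^(4x) + C₂e^(-x)
Applying ICs: C₁ = 7/5, C₂ = 13/5
Particular solution: y = (7/5)e^(4x) + (13/5)e^(-x)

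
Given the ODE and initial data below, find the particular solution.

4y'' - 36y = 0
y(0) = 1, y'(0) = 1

General solution: y = C₁e^(3x) + C₂e^(-3x)
Applying ICs: C₁ = 2/3, C₂ = 1/3
Particular solution: y = (2/3)e^(3x) + (1/3)e^(-3x)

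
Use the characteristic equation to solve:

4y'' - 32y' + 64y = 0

Characteristic equation: 4r² - 32r + 64 = 0
Divide by 4: r² - 8r + 16 = 0
Factored: (r - 4)² = 0
Repeated root: r = 4
General solution: y = (C₁ + C₂x)e^(4x)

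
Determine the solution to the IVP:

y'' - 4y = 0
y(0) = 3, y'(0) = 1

General solution: y = C₁e^(2x) + C₂e^(-2x)
Applying ICs: C₁ = 7/4, C₂ = 5/4
Particular solution: y = (7/4)e^(2x) + (5/4)e^(-2x)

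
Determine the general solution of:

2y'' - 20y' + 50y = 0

Characteristic equation: 2r² - 20r + 50 = 0
Divide by 2: r² - 10r + 25 = 0
Factored: (r - 5)² = 0
Repeated root: r = 5
General solution: y = (C₁ + C₂x)e^(5x)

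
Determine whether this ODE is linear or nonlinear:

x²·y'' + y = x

Linear (y and its derivatives appear to the first power only, no products of y terms)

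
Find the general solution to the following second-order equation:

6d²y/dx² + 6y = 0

Characteristic equation: 6r² + 6 = 0
Divide by 6: r² + 1 = 0
Roots: r = ±i (complex conjugates)
General solution: y = C₁cos(x) + C₂sin(x)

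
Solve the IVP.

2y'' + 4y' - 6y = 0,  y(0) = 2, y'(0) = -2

General solution: y = C₁e^x + C₂e^(-3x)
Applying ICs: C₁ = 1, C₂ = 1
Particular solution: y = e^x + e^(-3x)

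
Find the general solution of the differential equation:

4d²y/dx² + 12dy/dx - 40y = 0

Characteristic equation: 4r² + 12r - 40 = 0
Divide by 4: r² + 3r - 10 = 0
Roots: r = 2, -5 (distinct real)
General solution: y = C₁e^(2x) + C₂e^(-5x)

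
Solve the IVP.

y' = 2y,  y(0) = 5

General solution: y = Ce^(2x)
Applying IC y(0) = 5:
Particular solution: y = 5e^(2x)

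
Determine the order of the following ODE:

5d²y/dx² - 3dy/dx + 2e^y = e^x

The order is 2 (highest derivative is of order 2).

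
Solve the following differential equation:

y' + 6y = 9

Using integrating factor method:

General solution: y = 3/2 + Ce^(-6x)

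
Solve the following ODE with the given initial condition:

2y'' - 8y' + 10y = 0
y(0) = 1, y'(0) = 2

General solution: y = e^(2x)(C₁cos(x) + C₂sin(x))
Complex roots r = 2 ± i
Applying ICs: C₁ = 1, C₂ = 0
Particular solution: y = e^(2x)(cos(x))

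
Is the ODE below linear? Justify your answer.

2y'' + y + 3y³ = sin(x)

No. Nonlinear (y³ term)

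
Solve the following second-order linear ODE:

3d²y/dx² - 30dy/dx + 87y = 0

Characteristic equation: 3r² - 30r + 87 = 0
Divide by 3: r² - 10r + 29 = 0
Roots: r = 5 ± 2i (complex conjugates)
General solution: y = e^(5x)(C₁cos(2x) + C₂sin(2x))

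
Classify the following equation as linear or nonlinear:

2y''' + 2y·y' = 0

Nonlinear (product y·y')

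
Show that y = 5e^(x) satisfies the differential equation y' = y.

Verification:
y = 5e^(x)
y' = 5e^(x)
y = 5e^(x)
y' = y ✓

Yes, it is a solution.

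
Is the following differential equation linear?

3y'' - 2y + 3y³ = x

No. Nonlinear (y³ term)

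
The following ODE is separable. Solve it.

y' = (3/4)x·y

Separating variables and integrating:
ln|y| = 3x^2/8 + C

General solution: y = Ce^(3x^2/8)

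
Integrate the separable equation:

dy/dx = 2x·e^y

Separating variables and integrating:
-e^(-y) = x² + C

General solution: y = -ln(C - x²)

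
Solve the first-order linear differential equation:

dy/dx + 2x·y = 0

Using integrating factor method:

General solution: y = Ce^(-x^2)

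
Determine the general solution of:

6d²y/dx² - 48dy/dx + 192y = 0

Characteristic equation: 6r² - 48r + 192 = 0
Divide by 6: r² - 8r + 32 = 0
Roots: r = 4 ± 4i (complex conjugates)
General solution: y = e^(4x)(C₁cos(4x) + C₂sin(4x))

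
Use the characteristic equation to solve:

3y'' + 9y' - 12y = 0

Characteristic equation: 3r² + 9r - 12 = 0
Divide by 3: r² + 3r - 4 = 0
Roots: r = 1, -4 (distinct real)
General solution: y = C₁e^x + C₂e^(-4x)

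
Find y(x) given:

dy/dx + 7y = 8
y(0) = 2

General solution: y = 8/7 + Ce^(-7x)
Applying y(0) = 2: C = 2 - 8/7 = 6/7
Particular solution: y = 8/7 + (6/7)e^(-7x)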